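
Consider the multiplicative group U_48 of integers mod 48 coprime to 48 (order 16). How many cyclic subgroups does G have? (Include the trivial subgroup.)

Each element a generates a cyclic subgroup ⟨a⟩; distinct elements may generate the same one (a cyclic group of order d has φ(d) generators).
Cyclic subgroups by order — order 1: 1; order 2: 7; order 4: 4.
Total: 12.

12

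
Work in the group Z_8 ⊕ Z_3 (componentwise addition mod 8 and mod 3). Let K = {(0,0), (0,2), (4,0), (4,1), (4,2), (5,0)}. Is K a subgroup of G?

(0,2) ∈ K but its inverse (0,1) ∉ K, so K is not a subgroup.

No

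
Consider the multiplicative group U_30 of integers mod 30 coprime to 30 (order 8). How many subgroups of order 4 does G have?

3

|G| = 8 and 4 | 8, so subgroups of order 4 are possible by Lagrange.
The subgroups of order 4 are: {1, 11, 19, 29}; {1, 7, 13, 19}; {1, 17, 19, 23}.
So G has 3 subgroups of order 4.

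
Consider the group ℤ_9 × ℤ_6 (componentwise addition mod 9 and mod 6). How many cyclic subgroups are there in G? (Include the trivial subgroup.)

A cyclic subgroup of order d is generated by each of its φ(d) elements of order d, so the cyclic subgroups of order d number (#elements of order d)/φ(d).
Cyclic subgroups by order — order 1: 1; order 2: 1; order 3: 4; order 6: 4; order 9: 3; order 18: 3.
Total: 16.

16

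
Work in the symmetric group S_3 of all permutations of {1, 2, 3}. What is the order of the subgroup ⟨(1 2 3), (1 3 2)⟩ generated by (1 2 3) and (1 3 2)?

3

|⟨(1 2 3)⟩| = 3 and |⟨(1 3 2)⟩| = 3, so |H| is a multiple of lcm(3, 3) = 3 and divides |G| = 6.
Closing under the operation: H = {e, (1 2 3), (1 3 2)}, so |H| = 3.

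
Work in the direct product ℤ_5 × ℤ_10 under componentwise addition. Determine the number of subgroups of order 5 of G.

|G| = 50 and 5 | 50, so subgroups of order 5 are possible by Lagrange.
The subgroups of order 5 are: {(0,0), (0,2), (0,4), (0,6), (0,8)}; {(0,0), (1,0), (2,0), (3,0), (4,0)}; {(0,0), (1,2), (2,4), (3,6), (4,8)}; {(0,0), (1,4), (2,8), (3,2), (4,6)}; … (6 in all).
So G has 6 subgroups of order 5.

6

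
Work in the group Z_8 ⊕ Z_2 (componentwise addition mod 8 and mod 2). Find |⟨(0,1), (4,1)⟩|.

4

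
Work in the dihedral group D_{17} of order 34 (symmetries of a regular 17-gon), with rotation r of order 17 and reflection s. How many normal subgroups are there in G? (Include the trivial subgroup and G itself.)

G has 20 subgroups. Checking conjugation-invariance by order — order 1: 1/1 normal; order 2: 0/17 normal; order 17: 1/1 normal; order 34: 1/1 normal.
Total normal subgroups: 3.

3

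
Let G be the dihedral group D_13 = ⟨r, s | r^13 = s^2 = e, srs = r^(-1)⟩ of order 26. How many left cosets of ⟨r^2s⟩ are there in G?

|⟨r^2s⟩| = 2 and |G| = 26.
By Lagrange, [G : H] = |G|/|H| = 26/2 = 13.

13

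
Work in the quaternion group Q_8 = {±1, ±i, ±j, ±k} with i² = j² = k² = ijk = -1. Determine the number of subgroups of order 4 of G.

|G| = 8 and 4 | 8, so subgroups of order 4 are possible by Lagrange.
The subgroups of order 4 are: {1, -1, i, -i}; {1, -1, j, -j}; {1, -1, k, -k}.
So G has 3 subgroups of order 4.

3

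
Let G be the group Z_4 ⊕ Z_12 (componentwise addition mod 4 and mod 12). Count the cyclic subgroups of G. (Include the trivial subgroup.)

20

Each element a generates a cyclic subgroup ⟨a⟩; distinct elements may generate the same one (a cyclic group of order d has φ(d) generators).
Cyclic subgroups by order — order 1: 1; order 2: 3; order 3: 1; order 4: 6; order 6: 3; order 12: 6.
Total: 20.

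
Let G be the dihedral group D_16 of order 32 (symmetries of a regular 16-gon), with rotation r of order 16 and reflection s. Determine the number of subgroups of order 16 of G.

|G| = 32 and 16 | 32, so subgroups of order 16 are possible by Lagrange.
The subgroups of order 16 are: {e, r, r^2, r^3, r^4, r^5, r^6, r^7, r^8, r^9, r^10, r^11, r^12, r^13, r^14, r^15}; {e, r^2, r^4, r^6, r^8, r^10, r^12, r^14, s, r^2s, r^4s, r^6s, r^8s, r^10s, r^12s, r^14s}; {e, r^2, r^4, r^6, r^8, r^10, r^12, r^14, rs, r^3s, r^5s, r^7s, r^9s, r^11s, r^13s, r^15s}.
So G has 3 subgroups of order 16.

3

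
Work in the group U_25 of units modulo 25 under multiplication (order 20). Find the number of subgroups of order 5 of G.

1

|G| = 20 and 5 | 20, so subgroups of order 5 are possible by Lagrange.
The subgroups of order 5 are: {1, 6, 11, 16, 21}.
So G has 1 subgroup of order 5.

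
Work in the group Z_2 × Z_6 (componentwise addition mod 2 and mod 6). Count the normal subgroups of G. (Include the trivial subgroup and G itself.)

G is abelian, so every subgroup is normal.
G has 10 subgroups in total, hence 10 normal subgroups.

10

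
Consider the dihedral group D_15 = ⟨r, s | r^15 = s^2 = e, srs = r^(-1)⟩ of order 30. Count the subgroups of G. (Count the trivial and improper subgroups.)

|G| = 30, so by Lagrange every subgroup order divides 30. Divisors: 1, 2, 3, 5, 6, 10, 15, 30.
Subgroups by order — order 1: 1; order 2: 15; order 3: 1; order 5: 1; order 6: 5; order 10: 3; order 15: 1; order 30: 1.
Total: 1 + 15 + 1 + 1 + 5 + 3 + 1 + 1 = 28.

28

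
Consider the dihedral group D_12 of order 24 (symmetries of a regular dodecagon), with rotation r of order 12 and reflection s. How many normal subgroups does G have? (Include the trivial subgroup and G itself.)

9

G has 34 subgroups. Checking conjugation-invariance by order — order 1: 1/1 normal; order 2: 1/13 normal; order 3: 1/1 normal; order 4: 1/7 normal; order 6: 1/5 normal; order 8: 0/3 normal; order 12: 3/3 normal; order 24: 1/1 normal.
Total normal subgroups: 9.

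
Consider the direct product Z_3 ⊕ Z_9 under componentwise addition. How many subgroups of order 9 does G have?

4

|G| = 27 and 9 | 27, so subgroups of order 9 are possible by Lagrange.
The subgroups of order 9 are: {(0,0), (0,1), (0,2), (0,3), (0,4), (0,5), (0,6), (0,7), (0,8)}; {(0,0), (0,3), (0,6), (1,0), (1,3), (1,6), (2,0), (2,3), (2,6)}; {(0,0), (0,3), (0,6), (1,1), (1,4), (1,7), (2,2), (2,5), (2,8)}; {(0,0), (0,3), (0,6), (1,2), (1,5), (1,8), (2,1), (2,4), (2,7)}.
So G has 4 subgroups of order 9.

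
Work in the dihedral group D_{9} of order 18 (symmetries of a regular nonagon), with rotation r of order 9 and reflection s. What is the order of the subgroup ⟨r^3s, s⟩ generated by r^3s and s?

|⟨r^3s⟩| = 2 and |⟨s⟩| = 2, so |H| is a multiple of lcm(2, 2) = 2 and divides |G| = 18.
Closing under the operation: H = {e, r^3, r^6, s, r^3s, r^6s}, so |H| = 6.

6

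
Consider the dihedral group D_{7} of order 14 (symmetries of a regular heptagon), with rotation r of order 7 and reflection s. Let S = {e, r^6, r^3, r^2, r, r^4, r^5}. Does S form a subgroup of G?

|S| = 7 divides |G| = 14, consistent with Lagrange.
S contains the identity, every element's inverse is in S, and S is closed under ·: it is a subgroup.
In fact S = ⟨r^4⟩.

Yes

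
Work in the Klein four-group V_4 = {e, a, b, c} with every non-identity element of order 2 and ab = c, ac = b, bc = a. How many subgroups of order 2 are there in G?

|G| = 4 and 2 | 4, so subgroups of order 2 are possible by Lagrange.
The subgroups of order 2 are: {e, a}; {e, b}; {e, c}.
So G has 3 subgroups of order 2.

3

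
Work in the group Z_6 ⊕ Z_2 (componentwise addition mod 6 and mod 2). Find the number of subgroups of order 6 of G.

|G| = 12 and 6 | 12, so subgroups of order 6 are possible by Lagrange.
The subgroups of order 6 are: {(0,0), (0,1), (2,0), (2,1), (4,0), (4,1)}; {(0,0), (1,0), (2,0), (3,0), (4,0), (5,0)}; {(0,0), (1,1), (2,0), (3,1), (4,0), (5,1)}.
So G has 3 subgroups of order 6.

3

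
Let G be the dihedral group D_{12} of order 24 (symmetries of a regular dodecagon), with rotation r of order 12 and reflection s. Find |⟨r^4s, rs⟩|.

8

|⟨r^4s⟩| = 2 and |⟨rs⟩| = 2, so |H| is a multiple of lcm(2, 2) = 2 and divides |G| = 24.
Closing under the operation: H = {e, r^3, r^6, r^9, rs, r^4s, r^7s, r^10s}, so |H| = 8.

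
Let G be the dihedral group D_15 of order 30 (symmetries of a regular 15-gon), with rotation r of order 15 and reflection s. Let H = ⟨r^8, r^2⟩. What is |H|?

15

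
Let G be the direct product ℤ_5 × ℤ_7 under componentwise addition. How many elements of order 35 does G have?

24

An element (a,b) has order lcm(ord(a), ord(b)); count pairs with lcm equal to 35.
Enumerating gives 24 such elements.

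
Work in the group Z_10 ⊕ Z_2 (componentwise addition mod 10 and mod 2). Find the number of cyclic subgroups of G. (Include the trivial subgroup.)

Group the elements of G by the cyclic subgroup they generate; each cyclic subgroup of order d accounts for φ(d) elements.
Cyclic subgroups by order — order 1: 1; order 2: 3; order 5: 1; order 10: 3.
Total: 8.

8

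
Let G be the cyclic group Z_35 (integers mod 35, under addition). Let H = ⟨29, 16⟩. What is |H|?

35

|⟨29⟩| = 35 and |⟨16⟩| = 35, so |H| is a multiple of lcm(35, 35) = 35 and divides |G| = 35.
Closing {29, 16} under the group operation gives all of G, so |H| = 35.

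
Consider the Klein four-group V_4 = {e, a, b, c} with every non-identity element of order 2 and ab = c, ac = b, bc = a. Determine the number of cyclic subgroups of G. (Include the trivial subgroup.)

Group the elements of G by the cyclic subgroup they generate; each cyclic subgroup of order d accounts for φ(d) elements.
Cyclic subgroups by order — order 1: 1; order 2: 3.
Total: 4.

4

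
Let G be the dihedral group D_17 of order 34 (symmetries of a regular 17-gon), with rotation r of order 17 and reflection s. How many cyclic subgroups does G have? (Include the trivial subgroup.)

Group the elements of G by the cyclic subgroup they generate; each cyclic subgroup of order d accounts for φ(d) elements.
Cyclic subgroups by order — order 1: 1; order 2: 17; order 17: 1.
Total: 19.

19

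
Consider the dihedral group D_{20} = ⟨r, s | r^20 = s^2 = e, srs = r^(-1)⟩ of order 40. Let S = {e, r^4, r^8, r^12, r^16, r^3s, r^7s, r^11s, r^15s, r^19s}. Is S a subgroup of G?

Yes

|S| = 10 divides |G| = 40, consistent with Lagrange.
S contains the identity, every element's inverse is in S, and S is closed under ·: it is a subgroup.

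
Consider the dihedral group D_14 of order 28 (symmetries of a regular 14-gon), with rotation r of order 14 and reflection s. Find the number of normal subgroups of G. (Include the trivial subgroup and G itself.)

G has 28 subgroups. Checking conjugation-invariance by order — order 1: 1/1 normal; order 2: 1/15 normal; order 4: 0/7 normal; order 7: 1/1 normal; order 14: 3/3 normal; order 28: 1/1 normal.
Total normal subgroups: 7.

7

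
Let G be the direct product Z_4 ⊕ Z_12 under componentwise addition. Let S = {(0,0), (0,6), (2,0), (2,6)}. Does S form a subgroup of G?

|S| = 4 divides |G| = 48, consistent with Lagrange.
S contains the identity, every element's inverse is in S, and S is closed under +: it is a subgroup.

Yes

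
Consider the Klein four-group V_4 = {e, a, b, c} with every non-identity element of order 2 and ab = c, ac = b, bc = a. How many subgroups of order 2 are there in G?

|G| = 4 and 2 | 4, so subgroups of order 2 are possible by Lagrange.
The subgroups of order 2 are: {e, a}; {e, b}; {e, c}.
So G has 3 subgroups of order 2.

3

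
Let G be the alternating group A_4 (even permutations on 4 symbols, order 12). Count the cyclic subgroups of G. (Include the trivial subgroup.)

8

Each element a generates a cyclic subgroup ⟨a⟩; distinct elements may generate the same one (a cyclic group of order d has φ(d) generators).
Cyclic subgroups by order — order 1: 1; order 2: 3; order 3: 4.
Total: 8.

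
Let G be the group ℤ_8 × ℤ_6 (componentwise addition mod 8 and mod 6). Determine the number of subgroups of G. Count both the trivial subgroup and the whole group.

|G| = 48, so by Lagrange every subgroup order divides 48. Divisors: 1, 2, 3, 4, 6, 8, 12, 16, 24, 48.
Subgroups by order — order 1: 1; order 2: 3; order 3: 1; order 4: 3; order 6: 3; order 8: 3; order 12: 3; order 16: 1; order 24: 3; order 48: 1.
Total: 1 + 3 + 1 + 3 + 3 + 3 + 3 + 1 + 3 + 1 = 22.

22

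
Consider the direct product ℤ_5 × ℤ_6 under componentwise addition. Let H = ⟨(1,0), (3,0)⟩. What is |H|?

|⟨(1,0)⟩| = 5 and |⟨(3,0)⟩| = 5, so |H| is a multiple of lcm(5, 5) = 5 and divides |G| = 30.
Closing under the operation: H = {(0,0), (1,0), (2,0), (3,0), (4,0)}, so |H| = 5.

5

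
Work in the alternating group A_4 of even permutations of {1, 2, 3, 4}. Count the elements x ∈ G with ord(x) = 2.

3

The elements of order 2 are: (1 2)(3 4), (1 3)(2 4), (1 4)(2 3).
That's 3.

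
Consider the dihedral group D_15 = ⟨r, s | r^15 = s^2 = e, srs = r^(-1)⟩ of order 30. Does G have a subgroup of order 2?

Yes

2 | 30. A subgroup of order 2 is {e, r^10s}.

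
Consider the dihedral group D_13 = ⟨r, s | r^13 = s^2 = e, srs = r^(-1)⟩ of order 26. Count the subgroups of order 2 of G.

|G| = 26 and 2 | 26, so subgroups of order 2 are possible by Lagrange.
The subgroups of order 2 are: {e, r^10s}; {e, r^11s}; {e, r^12s}; {e, r^2s}; … (13 in all).
So G has 13 subgroups of order 2.

13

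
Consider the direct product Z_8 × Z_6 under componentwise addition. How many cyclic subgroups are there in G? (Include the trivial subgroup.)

A cyclic subgroup of order d is generated by each of its φ(d) elements of order d, so the cyclic subgroups of order d number (#elements of order d)/φ(d).
Cyclic subgroups by order — order 1: 1; order 2: 3; order 3: 1; order 4: 2; order 6: 3; order 8: 2; order 12: 2; order 24: 2.
Total: 16.

16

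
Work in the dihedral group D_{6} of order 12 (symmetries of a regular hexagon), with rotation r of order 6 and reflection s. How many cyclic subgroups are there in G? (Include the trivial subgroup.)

A cyclic subgroup of order d is generated by each of its φ(d) elements of order d, so the cyclic subgroups of order d number (#elements of order d)/φ(d).
Cyclic subgroups by order — order 1: 1; order 2: 7; order 3: 1; order 6: 1.
Total: 10.

10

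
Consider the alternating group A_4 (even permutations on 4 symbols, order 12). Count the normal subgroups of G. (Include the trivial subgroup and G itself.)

G has 10 subgroups. Checking conjugation-invariance by order — order 1: 1/1 normal; order 2: 0/3 normal; order 3: 0/4 normal; order 4: 1/1 normal; order 12: 1/1 normal.
Total normal subgroups: 3.

3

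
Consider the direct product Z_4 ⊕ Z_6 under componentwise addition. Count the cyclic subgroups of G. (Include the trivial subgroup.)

12

Each element a generates a cyclic subgroup ⟨a⟩; distinct elements may generate the same one (a cyclic group of order d has φ(d) generators).
Cyclic subgroups by order — order 1: 1; order 2: 3; order 3: 1; order 4: 2; order 6: 3; order 12: 2.
Total: 12.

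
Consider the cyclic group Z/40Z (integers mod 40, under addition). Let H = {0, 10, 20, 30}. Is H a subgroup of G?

|H| = 4 divides |G| = 40, consistent with Lagrange.
H contains the identity, every element's inverse is in H, and H is closed under +: it is a subgroup.
In fact H = ⟨10⟩.

Yes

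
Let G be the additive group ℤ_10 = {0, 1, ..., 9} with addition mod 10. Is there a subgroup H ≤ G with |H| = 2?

2 | 10. A subgroup of order 2 is {0, 5}.

Yes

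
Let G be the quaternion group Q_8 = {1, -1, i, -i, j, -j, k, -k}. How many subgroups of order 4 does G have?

3

|G| = 8 and 4 | 8, so subgroups of order 4 are possible by Lagrange.
The subgroups of order 4 are: {1, -1, i, -i}; {1, -1, j, -j}; {1, -1, k, -k}.
So G has 3 subgroups of order 4.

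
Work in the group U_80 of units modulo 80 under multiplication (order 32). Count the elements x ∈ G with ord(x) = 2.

7

The elements of order 2 are: 9, 31, 39, 41, 49, 71, 79.
That's 7.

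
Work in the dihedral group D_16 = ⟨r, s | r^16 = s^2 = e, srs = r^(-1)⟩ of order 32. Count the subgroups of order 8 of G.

|G| = 32 and 8 | 32, so subgroups of order 8 are possible by Lagrange.
The subgroups of order 8 are: {e, r^2, r^4, r^6, r^8, r^10, r^12, r^14}; {e, r^4, r^8, r^12, r^2s, r^6s, r^10s, r^14s}; {e, r^4, r^8, r^12, r^3s, r^7s, r^11s, r^15s}; {e, r^4, r^8, r^12, s, r^4s, r^8s, r^12s}; … (5 in all).
So G has 5 subgroups of order 8.

5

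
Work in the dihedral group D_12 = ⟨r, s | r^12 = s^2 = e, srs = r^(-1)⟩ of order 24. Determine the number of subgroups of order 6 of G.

|G| = 24 and 6 | 24, so subgroups of order 6 are possible by Lagrange.
The subgroups of order 6 are: {e, r^2, r^4, r^6, r^8, r^10}; {e, r^4, r^8, r^2s, r^6s, r^10s}; {e, r^4, r^8, r^3s, r^7s, r^11s}; {e, r^4, r^8, s, r^4s, r^8s}; … (5 in all).
So G has 5 subgroups of order 6.

5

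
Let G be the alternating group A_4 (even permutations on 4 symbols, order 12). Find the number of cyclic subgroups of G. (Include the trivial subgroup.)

A cyclic subgroup of order d is generated by each of its φ(d) elements of order d, so the cyclic subgroups of order d number (#elements of order d)/φ(d).
Cyclic subgroups by order — order 1: 1; order 2: 3; order 3: 4.
Total: 8.

8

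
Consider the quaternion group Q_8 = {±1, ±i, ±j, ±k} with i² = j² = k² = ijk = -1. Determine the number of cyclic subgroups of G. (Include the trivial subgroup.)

Each element a generates a cyclic subgroup ⟨a⟩; distinct elements may generate the same one (a cyclic group of order d has φ(d) generators).
Cyclic subgroups by order — order 1: 1; order 2: 1; order 4: 3.
Total: 5.

5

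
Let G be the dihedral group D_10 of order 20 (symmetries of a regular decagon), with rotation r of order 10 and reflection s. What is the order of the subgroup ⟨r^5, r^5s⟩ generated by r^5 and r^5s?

4

|⟨r^5⟩| = 2 and |⟨r^5s⟩| = 2, so |H| is a multiple of lcm(2, 2) = 2 and divides |G| = 20.
Closing under the operation: H = {e, r^5, s, r^5s}, so |H| = 4.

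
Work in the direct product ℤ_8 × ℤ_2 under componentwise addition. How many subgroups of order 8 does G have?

|G| = 16 and 8 | 16, so subgroups of order 8 are possible by Lagrange.
The subgroups of order 8 are: {(0,0), (0,1), (2,0), (2,1), (4,0), (4,1), (6,0), (6,1)}; {(0,0), (1,0), (2,0), (3,0), (4,0), (5,0), (6,0), (7,0)}; {(0,0), (1,1), (2,0), (3,1), (4,0), (5,1), (6,0), (7,1)}.
So G has 3 subgroups of order 8.

3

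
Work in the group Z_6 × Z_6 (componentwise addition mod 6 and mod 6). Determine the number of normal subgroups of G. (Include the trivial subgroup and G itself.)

G is abelian, so every subgroup is normal.
G has 30 subgroups in total, hence 30 normal subgroups.

30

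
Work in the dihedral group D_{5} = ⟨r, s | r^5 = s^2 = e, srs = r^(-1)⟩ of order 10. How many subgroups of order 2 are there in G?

5

|G| = 10 and 2 | 10, so subgroups of order 2 are possible by Lagrange.
The subgroups of order 2 are: {e, r^2s}; {e, r^3s}; {e, r^4s}; {e, rs}; … (5 in all).
So G has 5 subgroups of order 2.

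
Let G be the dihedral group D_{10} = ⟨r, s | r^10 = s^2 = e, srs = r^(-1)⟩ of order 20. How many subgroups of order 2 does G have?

|G| = 20 and 2 | 20, so subgroups of order 2 are possible by Lagrange.
The subgroups of order 2 are: {e, r^2s}; {e, r^3s}; {e, r^4s}; {e, r^5}; … (11 in all).
So G has 11 subgroups of order 2.

11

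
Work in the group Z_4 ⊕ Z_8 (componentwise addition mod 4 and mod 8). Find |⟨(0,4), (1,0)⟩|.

|⟨(0,4)⟩| = 2 and |⟨(1,0)⟩| = 4, so |H| is a multiple of lcm(2, 4) = 4 and divides |G| = 32.
Closing under the operation: H = {(0,0), (0,4), (1,0), (1,4), (2,0), (2,4), (3,0), (3,4)}, so |H| = 8.

8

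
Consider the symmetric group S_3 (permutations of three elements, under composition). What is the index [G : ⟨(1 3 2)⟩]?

|⟨(1 3 2)⟩| = 3 and |G| = 6.
By Lagrange, [G : H] = |G|/|H| = 6/3 = 2.

2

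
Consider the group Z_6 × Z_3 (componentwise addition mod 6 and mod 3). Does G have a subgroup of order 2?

Yes

2 | 18. A subgroup of order 2 is {(0,0), (3,0)}.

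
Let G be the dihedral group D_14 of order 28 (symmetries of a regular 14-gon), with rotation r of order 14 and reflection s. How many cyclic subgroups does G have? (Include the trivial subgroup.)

18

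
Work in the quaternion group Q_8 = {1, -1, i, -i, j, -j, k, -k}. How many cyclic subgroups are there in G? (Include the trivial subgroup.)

Each element a generates a cyclic subgroup ⟨a⟩; distinct elements may generate the same one (a cyclic group of order d has φ(d) generators).
Cyclic subgroups by order — order 1: 1; order 2: 1; order 4: 3.
Total: 5.

5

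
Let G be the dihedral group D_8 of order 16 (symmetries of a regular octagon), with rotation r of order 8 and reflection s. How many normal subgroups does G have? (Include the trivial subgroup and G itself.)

7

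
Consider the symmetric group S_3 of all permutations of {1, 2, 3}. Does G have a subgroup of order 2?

2 | 6. A subgroup of order 2 is {e, (1 2)}.

Yes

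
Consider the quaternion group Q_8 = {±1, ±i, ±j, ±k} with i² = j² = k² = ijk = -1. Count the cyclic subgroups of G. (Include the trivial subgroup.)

A cyclic subgroup of order d is generated by each of its φ(d) elements of order d, so the cyclic subgroups of order d number (#elements of order d)/φ(d).
Cyclic subgroups by order — order 1: 1; order 2: 1; order 4: 3.
Total: 5.

5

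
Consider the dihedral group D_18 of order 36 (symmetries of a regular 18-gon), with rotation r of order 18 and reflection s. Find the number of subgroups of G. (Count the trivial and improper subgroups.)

45

|G| = 36, so by Lagrange every subgroup order divides 36. Divisors: 1, 2, 3, 4, 6, 9, 12, 18, 36.
Subgroups by order — order 1: 1; order 2: 19; order 3: 1; order 4: 9; order 6: 7; order 9: 1; order 12: 3; order 18: 3; order 36: 1.
Total: 1 + 19 + 1 + 9 + 7 + 1 + 3 + 3 + 1 = 45.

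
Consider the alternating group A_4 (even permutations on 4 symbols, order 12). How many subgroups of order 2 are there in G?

3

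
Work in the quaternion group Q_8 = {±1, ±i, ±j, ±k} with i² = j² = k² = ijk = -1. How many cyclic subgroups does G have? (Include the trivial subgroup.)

Group the elements of G by the cyclic subgroup they generate; each cyclic subgroup of order d accounts for φ(d) elements.
Cyclic subgroups by order — order 1: 1; order 2: 1; order 4: 3.
Total: 5.

5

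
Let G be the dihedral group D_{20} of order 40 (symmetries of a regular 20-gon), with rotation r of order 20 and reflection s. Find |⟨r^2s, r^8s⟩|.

20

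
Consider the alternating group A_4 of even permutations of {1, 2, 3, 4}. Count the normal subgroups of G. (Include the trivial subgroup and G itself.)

G has 10 subgroups. Checking conjugation-invariance by order — order 1: 1/1 normal; order 2: 0/3 normal; order 3: 0/4 normal; order 4: 1/1 normal; order 12: 1/1 normal.
Total normal subgroups: 3.

3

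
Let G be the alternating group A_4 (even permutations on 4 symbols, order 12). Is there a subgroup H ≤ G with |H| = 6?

6 | 12, so Lagrange does not rule it out; but checking all subgroups of G, none has order 6.
(A_4 is the standard example that the converse of Lagrange fails.)

No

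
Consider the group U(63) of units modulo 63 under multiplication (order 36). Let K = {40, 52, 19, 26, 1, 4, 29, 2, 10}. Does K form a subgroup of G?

No

2 ∈ K but its inverse 32 ∉ K, so K is not a subgroup.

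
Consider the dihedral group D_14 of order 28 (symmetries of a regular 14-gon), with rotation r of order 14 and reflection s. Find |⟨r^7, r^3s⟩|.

|⟨r^7⟩| = 2 and |⟨r^3s⟩| = 2, so |H| is a multiple of lcm(2, 2) = 2 and divides |G| = 28.
Closing under the operation: H = {e, r^7, r^3s, r^10s}, so |H| = 4.

4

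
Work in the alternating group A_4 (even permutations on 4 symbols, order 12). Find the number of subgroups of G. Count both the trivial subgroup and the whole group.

10

|G| = 12, so by Lagrange every subgroup order divides 12. Divisors: 1, 2, 3, 4, 6, 12.
Subgroups by order — order 1: 1; order 2: 3; order 3: 4; order 4: 1; order 6: 0; order 12: 1.
Total: 1 + 3 + 4 + 1 + 0 + 1 = 10.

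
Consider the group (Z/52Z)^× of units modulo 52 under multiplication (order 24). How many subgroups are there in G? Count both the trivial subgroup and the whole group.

16

|G| = 24, so by Lagrange every subgroup order divides 24. Divisors: 1, 2, 3, 4, 6, 8, 12, 24.
Subgroups by order — order 1: 1; order 2: 3; order 3: 1; order 4: 3; order 6: 3; order 8: 1; order 12: 3; order 24: 1.
Total: 1 + 3 + 1 + 3 + 3 + 1 + 3 + 1 = 16.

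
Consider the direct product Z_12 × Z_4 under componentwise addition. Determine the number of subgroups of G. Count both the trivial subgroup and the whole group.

30

|G| = 48, so by Lagrange every subgroup order divides 48. Divisors: 1, 2, 3, 4, 6, 8, 12, 16, 24, 48.
Subgroups by order — order 1: 1; order 2: 3; order 3: 1; order 4: 7; order 6: 3; order 8: 3; order 12: 7; order 16: 1; order 24: 3; order 48: 1.
Total: 1 + 3 + 1 + 7 + 3 + 3 + 7 + 1 + 3 + 1 = 30.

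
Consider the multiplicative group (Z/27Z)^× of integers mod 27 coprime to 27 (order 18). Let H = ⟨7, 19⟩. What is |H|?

|⟨7⟩| = 9 and |⟨19⟩| = 3, so |H| is a multiple of lcm(9, 3) = 9 and divides |G| = 18.
Closing under the operation: H = {1, 4, 7, 10, 13, 16, 19, 22, 25}, so |H| = 9.

9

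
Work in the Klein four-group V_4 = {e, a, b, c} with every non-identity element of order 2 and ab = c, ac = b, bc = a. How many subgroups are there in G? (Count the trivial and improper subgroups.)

|G| = 4, so by Lagrange every subgroup order divides 4. Divisors: 1, 2, 4.
Subgroups by order — order 1: 1; order 2: 3; order 4: 1.
Total: 1 + 3 + 1 = 5.

5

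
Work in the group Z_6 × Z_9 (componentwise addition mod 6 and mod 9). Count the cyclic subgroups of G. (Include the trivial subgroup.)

16

Group the elements of G by the cyclic subgroup they generate; each cyclic subgroup of order d accounts for φ(d) elements.
Cyclic subgroups by order — order 1: 1; order 2: 1; order 3: 4; order 6: 4; order 9: 3; order 18: 3.
Total: 16.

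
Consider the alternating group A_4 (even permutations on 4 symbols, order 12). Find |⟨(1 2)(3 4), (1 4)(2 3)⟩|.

4

|⟨(1 2)(3 4)⟩| = 2 and |⟨(1 4)(2 3)⟩| = 2, so |H| is a multiple of lcm(2, 2) = 2 and divides |G| = 12.
Closing under the operation: H = {e, (1 2)(3 4), (1 3)(2 4), (1 4)(2 3)}, so |H| = 4.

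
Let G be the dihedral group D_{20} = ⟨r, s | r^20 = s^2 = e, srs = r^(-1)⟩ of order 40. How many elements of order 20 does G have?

8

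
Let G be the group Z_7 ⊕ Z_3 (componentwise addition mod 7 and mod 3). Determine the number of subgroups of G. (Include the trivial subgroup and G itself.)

4

|G| = 21, so by Lagrange every subgroup order divides 21. Divisors: 1, 3, 7, 21.
Subgroups by order — order 1: 1; order 3: 1; order 7: 1; order 21: 1.
Total: 1 + 1 + 1 + 1 = 4.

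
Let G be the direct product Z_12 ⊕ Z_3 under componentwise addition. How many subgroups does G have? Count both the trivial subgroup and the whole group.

|G| = 36, so by Lagrange every subgroup order divides 36. Divisors: 1, 2, 3, 4, 6, 9, 12, 18, 36.
Subgroups by order — order 1: 1; order 2: 1; order 3: 4; order 4: 1; order 6: 4; order 9: 1; order 12: 4; order 18: 1; order 36: 1.
Total: 1 + 1 + 4 + 1 + 4 + 1 + 4 + 1 + 1 = 18.

18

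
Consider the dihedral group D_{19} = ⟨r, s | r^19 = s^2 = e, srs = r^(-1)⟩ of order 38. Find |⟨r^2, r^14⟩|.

|⟨r^2⟩| = 19 and |⟨r^14⟩| = 19, so |H| is a multiple of lcm(19, 19) = 19 and divides |G| = 38.
Closing under the operation: H = {e, r, r^2, r^3, r^4, r^5, r^6, r^7, r^8, r^9, r^10, r^11, r^12, r^13, r^14, r^15, r^16, r^17, r^18}, so |H| = 19.

19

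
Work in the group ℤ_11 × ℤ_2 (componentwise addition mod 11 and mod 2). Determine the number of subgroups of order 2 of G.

|G| = 22 and 2 | 22, so subgroups of order 2 are possible by Lagrange.
The subgroups of order 2 are: {(0,0), (0,1)}.
So G has 1 subgroup of order 2.

1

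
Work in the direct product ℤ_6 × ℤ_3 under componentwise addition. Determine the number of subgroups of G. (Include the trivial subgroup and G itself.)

12

|G| = 18, so by Lagrange every subgroup order divides 18. Divisors: 1, 2, 3, 6, 9, 18.
Subgroups by order — order 1: 1; order 2: 1; order 3: 4; order 6: 4; order 9: 1; order 18: 1.
Total: 1 + 1 + 4 + 4 + 1 + 1 = 12.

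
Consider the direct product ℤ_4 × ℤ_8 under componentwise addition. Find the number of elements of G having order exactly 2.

3

An element (a,b) has order lcm(ord(a), ord(b)); count pairs with lcm equal to 2.
Enumerating gives 3 such elements.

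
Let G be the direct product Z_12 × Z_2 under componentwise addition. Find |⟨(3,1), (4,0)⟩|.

12

|⟨(3,1)⟩| = 4 and |⟨(4,0)⟩| = 3, so |H| is a multiple of lcm(4, 3) = 12 and divides |G| = 24.
Closing under the operation: H = {(0,0), (1,1), (2,0), (3,1), (4,0), (5,1), (6,0), (7,1), (8,0), (9,1), (10,0), (11,1)}, so |H| = 12.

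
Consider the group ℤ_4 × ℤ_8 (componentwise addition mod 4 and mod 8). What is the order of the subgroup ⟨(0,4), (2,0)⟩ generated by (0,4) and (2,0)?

4

|⟨(0,4)⟩| = 2 and |⟨(2,0)⟩| = 2, so |H| is a multiple of lcm(2, 2) = 2 and divides |G| = 32.
Closing under the operation: H = {(0,0), (0,4), (2,0), (2,4)}, so |H| = 4.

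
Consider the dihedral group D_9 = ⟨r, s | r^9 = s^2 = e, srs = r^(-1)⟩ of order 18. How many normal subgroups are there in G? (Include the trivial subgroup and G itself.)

4

G has 16 subgroups. Checking conjugation-invariance by order — order 1: 1/1 normal; order 2: 0/9 normal; order 3: 1/1 normal; order 6: 0/3 normal; order 9: 1/1 normal; order 18: 1/1 normal.
Total normal subgroups: 4.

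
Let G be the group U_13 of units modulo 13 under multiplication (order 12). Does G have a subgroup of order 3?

3 | 12. A subgroup of order 3 is {1, 3, 9}.

Yes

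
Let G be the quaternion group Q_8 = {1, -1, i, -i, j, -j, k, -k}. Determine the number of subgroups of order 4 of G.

3

|G| = 8 and 4 | 8, so subgroups of order 4 are possible by Lagrange.
The subgroups of order 4 are: {1, -1, i, -i}; {1, -1, j, -j}; {1, -1, k, -k}.
So G has 3 subgroups of order 4.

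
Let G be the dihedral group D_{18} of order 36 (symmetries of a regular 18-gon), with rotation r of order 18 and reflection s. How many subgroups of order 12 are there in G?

|G| = 36 and 12 | 36, so subgroups of order 12 are possible by Lagrange.
The subgroups of order 12 are: {e, r^3, r^6, r^9, r^12, r^15, rs, r^4s, r^7s, r^10s, r^13s, r^16s}; {e, r^3, r^6, r^9, r^12, r^15, r^2s, r^5s, r^8s, r^11s, r^14s, r^17s}; {e, r^3, r^6, r^9, r^12, r^15, s, r^3s, r^6s, r^9s, r^12s, r^15s}.
So G has 3 subgroups of order 12.

3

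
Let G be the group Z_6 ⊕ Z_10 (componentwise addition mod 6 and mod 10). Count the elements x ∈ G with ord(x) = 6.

6

An element (a,b) has order lcm(ord(a), ord(b)); count pairs with lcm equal to 6.
Enumerating gives 6 such elements.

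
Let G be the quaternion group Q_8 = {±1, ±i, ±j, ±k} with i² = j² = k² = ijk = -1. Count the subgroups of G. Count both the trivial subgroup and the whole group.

6

|G| = 8, so by Lagrange every subgroup order divides 8. Divisors: 1, 2, 4, 8.
Subgroups by order — order 1: 1; order 2: 1; order 4: 3; order 8: 1.
Total: 1 + 1 + 3 + 1 = 6.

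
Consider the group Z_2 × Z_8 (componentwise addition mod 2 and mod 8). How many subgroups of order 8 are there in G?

3

|G| = 16 and 8 | 16, so subgroups of order 8 are possible by Lagrange.
The subgroups of order 8 are: {(0,0), (0,1), (0,2), (0,3), (0,4), (0,5), (0,6), (0,7)}; {(0,0), (0,2), (0,4), (0,6), (1,0), (1,2), (1,4), (1,6)}; {(0,0), (0,2), (0,4), (0,6), (1,1), (1,3), (1,5), (1,7)}.
So G has 3 subgroups of order 8.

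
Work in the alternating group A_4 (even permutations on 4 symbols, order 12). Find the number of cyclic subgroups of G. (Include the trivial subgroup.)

8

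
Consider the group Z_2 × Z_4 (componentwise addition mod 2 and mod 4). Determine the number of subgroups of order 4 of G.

|G| = 8 and 4 | 8, so subgroups of order 4 are possible by Lagrange.
The subgroups of order 4 are: {(0,0), (0,1), (0,2), (0,3)}; {(0,0), (0,2), (1,0), (1,2)}; {(0,0), (0,2), (1,1), (1,3)}.
So G has 3 subgroups of order 4.

3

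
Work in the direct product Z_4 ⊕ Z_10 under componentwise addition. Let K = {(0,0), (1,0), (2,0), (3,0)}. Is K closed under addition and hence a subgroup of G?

|K| = 4 divides |G| = 40, consistent with Lagrange.
K contains the identity, every element's inverse is in K, and K is closed under +: it is a subgroup.
In fact K = ⟨(1,0)⟩.

Yes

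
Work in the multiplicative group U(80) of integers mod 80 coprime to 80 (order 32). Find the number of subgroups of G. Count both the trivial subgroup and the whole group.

54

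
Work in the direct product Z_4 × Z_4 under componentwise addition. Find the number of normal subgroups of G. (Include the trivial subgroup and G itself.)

15

G is abelian, so every subgroup is normal.
G has 15 subgroups in total, hence 15 normal subgroups.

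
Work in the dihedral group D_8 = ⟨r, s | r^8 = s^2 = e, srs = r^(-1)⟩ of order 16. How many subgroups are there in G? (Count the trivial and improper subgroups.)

19

|G| = 16, so by Lagrange every subgroup order divides 16. Divisors: 1, 2, 4, 8, 16.
Subgroups by order — order 1: 1; order 2: 9; order 4: 5; order 8: 3; order 16: 1.
Total: 1 + 9 + 5 + 3 + 1 = 19.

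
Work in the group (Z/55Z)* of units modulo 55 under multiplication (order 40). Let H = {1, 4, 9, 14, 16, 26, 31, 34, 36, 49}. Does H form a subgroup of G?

Yes

|H| = 10 divides |G| = 40, consistent with Lagrange.
H contains the identity, every element's inverse is in H, and H is closed under ·: it is a subgroup.
In fact H = ⟨4⟩.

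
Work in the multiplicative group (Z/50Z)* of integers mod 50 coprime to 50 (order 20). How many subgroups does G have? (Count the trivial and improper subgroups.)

|G| = 20, so by Lagrange every subgroup order divides 20. Divisors: 1, 2, 4, 5, 10, 20.
Subgroups by order — order 1: 1; order 2: 1; order 4: 1; order 5: 1; order 10: 1; order 20: 1.
Total: 1 + 1 + 1 + 1 + 1 + 1 = 6.

6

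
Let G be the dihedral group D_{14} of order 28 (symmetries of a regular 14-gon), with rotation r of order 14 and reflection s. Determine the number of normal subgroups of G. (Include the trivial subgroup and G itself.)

G has 28 subgroups. Checking conjugation-invariance by order — order 1: 1/1 normal; order 2: 1/15 normal; order 4: 0/7 normal; order 7: 1/1 normal; order 14: 3/3 normal; order 28: 1/1 normal.
Total normal subgroups: 7.

7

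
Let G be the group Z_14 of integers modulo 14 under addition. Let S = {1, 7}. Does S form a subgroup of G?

No

The identity 0 ∉ S, so S is not a subgroup.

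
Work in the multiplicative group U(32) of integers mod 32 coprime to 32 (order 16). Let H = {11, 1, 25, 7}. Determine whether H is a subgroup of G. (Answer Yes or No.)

25 ∈ H but its inverse 9 ∉ H, so H is not a subgroup.

No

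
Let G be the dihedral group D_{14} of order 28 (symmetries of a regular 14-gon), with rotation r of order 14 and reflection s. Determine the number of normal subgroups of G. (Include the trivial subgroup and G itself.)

7

G has 28 subgroups. Checking conjugation-invariance by order — order 1: 1/1 normal; order 2: 1/15 normal; order 4: 0/7 normal; order 7: 1/1 normal; order 14: 3/3 normal; order 28: 1/1 normal.
Total normal subgroups: 7.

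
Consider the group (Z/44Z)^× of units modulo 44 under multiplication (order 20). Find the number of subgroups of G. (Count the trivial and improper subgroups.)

|G| = 20, so by Lagrange every subgroup order divides 20. Divisors: 1, 2, 4, 5, 10, 20.
Subgroups by order — order 1: 1; order 2: 3; order 4: 1; order 5: 1; order 10: 3; order 20: 1.
Total: 1 + 3 + 1 + 1 + 3 + 1 = 10.

10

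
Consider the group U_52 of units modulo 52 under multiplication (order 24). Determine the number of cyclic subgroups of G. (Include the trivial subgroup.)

12

Each element a generates a cyclic subgroup ⟨a⟩; distinct elements may generate the same one (a cyclic group of order d has φ(d) generators).
Cyclic subgroups by order — order 1: 1; order 2: 3; order 3: 1; order 4: 2; order 6: 3; order 12: 2.
Total: 12.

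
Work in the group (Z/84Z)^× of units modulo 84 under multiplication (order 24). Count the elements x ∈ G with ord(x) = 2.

7

The elements of order 2 are: 13, 29, 41, 43, 55, 71, 83.
That's 7.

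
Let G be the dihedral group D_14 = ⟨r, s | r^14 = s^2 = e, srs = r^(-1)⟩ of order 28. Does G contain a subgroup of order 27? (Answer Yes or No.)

27 does not divide |G| = 28, so by Lagrange no subgroup of order 27 exists.

No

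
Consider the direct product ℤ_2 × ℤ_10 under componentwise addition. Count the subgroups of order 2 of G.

3

|G| = 20 and 2 | 20, so subgroups of order 2 are possible by Lagrange.
The subgroups of order 2 are: {(0,0), (0,5)}; {(0,0), (1,0)}; {(0,0), (1,5)}.
So G has 3 subgroups of order 2.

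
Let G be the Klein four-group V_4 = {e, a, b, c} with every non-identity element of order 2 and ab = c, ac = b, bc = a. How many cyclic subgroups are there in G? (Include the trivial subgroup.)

4

Each element a generates a cyclic subgroup ⟨a⟩; distinct elements may generate the same one (a cyclic group of order d has φ(d) generators).
Cyclic subgroups by order — order 1: 1; order 2: 3.
Total: 4.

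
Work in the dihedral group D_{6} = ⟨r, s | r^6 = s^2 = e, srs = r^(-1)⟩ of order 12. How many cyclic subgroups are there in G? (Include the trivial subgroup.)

10

A cyclic subgroup of order d is generated by each of its φ(d) elements of order d, so the cyclic subgroups of order d number (#elements of order d)/φ(d).
Cyclic subgroups by order — order 1: 1; order 2: 7; order 3: 1; order 6: 1.
Total: 10.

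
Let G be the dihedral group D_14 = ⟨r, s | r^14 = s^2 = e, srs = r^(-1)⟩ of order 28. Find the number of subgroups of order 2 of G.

|G| = 28 and 2 | 28, so subgroups of order 2 are possible by Lagrange.
The subgroups of order 2 are: {e, r^10s}; {e, r^11s}; {e, r^12s}; {e, r^13s}; … (15 in all).
So G has 15 subgroups of order 2.

15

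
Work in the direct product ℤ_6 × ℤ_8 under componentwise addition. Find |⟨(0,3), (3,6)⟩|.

|⟨(0,3)⟩| = 8 and |⟨(3,6)⟩| = 4, so |H| is a multiple of lcm(8, 4) = 8 and divides |G| = 48.
Closing under the operation: H = {(0,0), (0,1), (0,2), (0,3), (0,4), (0,5), (0,6), (0,7), (3,0), (3,1), (3,2), (3,3), (3,4), (3,5), (3,6), (3,7)}, so |H| = 16.

16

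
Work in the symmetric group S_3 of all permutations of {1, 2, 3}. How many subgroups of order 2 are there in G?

|G| = 6 and 2 | 6, so subgroups of order 2 are possible by Lagrange.
The subgroups of order 2 are: {e, (1 2)}; {e, (1 3)}; {e, (2 3)}.
So G has 3 subgroups of order 2.

3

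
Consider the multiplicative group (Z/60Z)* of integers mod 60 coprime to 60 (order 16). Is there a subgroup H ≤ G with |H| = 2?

2 | 16. A subgroup of order 2 is {1, 11}.

Yes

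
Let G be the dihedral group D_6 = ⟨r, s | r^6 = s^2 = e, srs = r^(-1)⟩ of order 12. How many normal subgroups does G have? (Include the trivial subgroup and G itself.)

7

G has 16 subgroups. Checking conjugation-invariance by order — order 1: 1/1 normal; order 2: 1/7 normal; order 3: 1/1 normal; order 4: 0/3 normal; order 6: 3/3 normal; order 12: 1/1 normal.
Total normal subgroups: 7.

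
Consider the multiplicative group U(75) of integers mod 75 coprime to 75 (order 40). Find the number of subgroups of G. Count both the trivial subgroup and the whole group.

16

|G| = 40, so by Lagrange every subgroup order divides 40. Divisors: 1, 2, 4, 5, 8, 10, 20, 40.
Subgroups by order — order 1: 1; order 2: 3; order 4: 3; order 5: 1; order 8: 1; order 10: 3; order 20: 3; order 40: 1.
Total: 1 + 3 + 3 + 1 + 1 + 3 + 3 + 1 = 16.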